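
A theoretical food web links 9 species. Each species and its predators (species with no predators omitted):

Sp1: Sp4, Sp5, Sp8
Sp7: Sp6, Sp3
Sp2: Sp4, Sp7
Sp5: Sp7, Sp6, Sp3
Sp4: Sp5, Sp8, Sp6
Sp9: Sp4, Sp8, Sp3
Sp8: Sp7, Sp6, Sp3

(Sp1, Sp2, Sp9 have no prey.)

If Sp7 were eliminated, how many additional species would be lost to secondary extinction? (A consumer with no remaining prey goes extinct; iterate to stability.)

0

Remove Sp7.
Every predator of it retains at least one other prey: Sp6 still has Sp4, Sp5, Sp8; Sp3 still has Sp9, Sp5, Sp8.
No consumer loses all prey, so no secondary extinctions occur.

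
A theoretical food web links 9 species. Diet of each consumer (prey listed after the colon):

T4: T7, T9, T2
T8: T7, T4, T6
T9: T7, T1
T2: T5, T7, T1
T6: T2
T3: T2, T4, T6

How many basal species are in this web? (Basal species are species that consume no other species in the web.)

3

Basal species (no prey listed): T5, T7, T1.
Count: 3.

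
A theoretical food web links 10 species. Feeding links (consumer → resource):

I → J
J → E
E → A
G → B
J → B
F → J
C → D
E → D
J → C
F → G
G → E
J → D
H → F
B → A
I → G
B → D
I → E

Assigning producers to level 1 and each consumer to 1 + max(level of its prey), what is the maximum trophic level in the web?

5

Producers (level 1): D, A.
D → C → J → F → H gives H level 5.
No species has a prey at level 5, so no species reaches level 6.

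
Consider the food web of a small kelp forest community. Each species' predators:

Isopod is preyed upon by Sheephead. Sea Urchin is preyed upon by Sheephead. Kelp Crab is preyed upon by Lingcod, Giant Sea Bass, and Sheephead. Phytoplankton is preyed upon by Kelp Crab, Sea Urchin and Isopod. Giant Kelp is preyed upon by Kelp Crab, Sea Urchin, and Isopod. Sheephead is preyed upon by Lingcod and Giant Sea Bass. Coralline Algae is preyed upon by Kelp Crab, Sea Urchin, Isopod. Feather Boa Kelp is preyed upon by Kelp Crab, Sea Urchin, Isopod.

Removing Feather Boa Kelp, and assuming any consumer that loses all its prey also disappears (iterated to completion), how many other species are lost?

0

Remove Feather Boa Kelp.
Every predator of it retains at least one other prey: Sea Urchin still has Coralline Algae, Phytoplankton, Giant Kelp; Kelp Crab still has Coralline Algae, Phytoplankton, Giant Kelp; Isopod still has Coralline Algae, Phytoplankton, Giant Kelp.
No consumer loses all prey, so no secondary extinctions occur.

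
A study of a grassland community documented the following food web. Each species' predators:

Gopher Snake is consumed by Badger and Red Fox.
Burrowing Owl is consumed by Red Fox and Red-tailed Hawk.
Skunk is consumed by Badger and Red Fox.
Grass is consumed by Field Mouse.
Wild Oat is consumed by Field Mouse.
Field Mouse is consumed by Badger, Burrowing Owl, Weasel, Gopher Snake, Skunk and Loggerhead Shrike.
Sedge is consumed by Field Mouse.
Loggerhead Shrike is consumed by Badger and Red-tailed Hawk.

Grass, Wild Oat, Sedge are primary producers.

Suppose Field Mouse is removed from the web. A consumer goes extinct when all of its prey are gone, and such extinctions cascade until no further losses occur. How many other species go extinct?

Remove Field Mouse.
Round 1: Loggerhead Shrike (all prey gone), Gopher Snake (all prey gone), Skunk (all prey gone), Weasel (all prey gone), Burrowing Owl (all prey gone) → extinct.
Round 2: Badger (all prey gone), Red Fox (all prey gone), Red-tailed Hawk (all prey gone) → extinct.
No further losses. Total secondary extinctions: 8.

8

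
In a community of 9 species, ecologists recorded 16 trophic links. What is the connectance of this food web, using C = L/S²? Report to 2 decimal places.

The web has S = 9 species and L = 16 feeding links.
C = L / S² = 16 / 81 = 0.1975 ≈ 0.20.

C = 0.20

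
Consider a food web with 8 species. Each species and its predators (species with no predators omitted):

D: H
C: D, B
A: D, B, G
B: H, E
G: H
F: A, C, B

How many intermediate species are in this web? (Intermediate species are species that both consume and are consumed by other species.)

Intermediate species (has both prey and predators): A, C, D, B, G.
Count: 5.

5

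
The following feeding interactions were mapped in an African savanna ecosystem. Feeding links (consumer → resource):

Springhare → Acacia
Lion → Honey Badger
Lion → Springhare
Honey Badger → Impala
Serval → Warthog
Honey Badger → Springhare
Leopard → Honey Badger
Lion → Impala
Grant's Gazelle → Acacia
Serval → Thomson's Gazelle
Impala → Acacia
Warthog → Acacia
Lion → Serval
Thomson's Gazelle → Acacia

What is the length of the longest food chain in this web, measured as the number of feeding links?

One longest chain: Acacia → Springhare → Honey Badger → Leopard.
It has 4 species and 3 links.

3 links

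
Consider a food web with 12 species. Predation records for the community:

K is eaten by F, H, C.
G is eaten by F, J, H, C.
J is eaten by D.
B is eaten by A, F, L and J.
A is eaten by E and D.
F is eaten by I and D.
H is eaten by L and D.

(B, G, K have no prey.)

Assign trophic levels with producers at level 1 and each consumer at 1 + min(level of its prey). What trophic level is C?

Trophic level 2

G is a producer → level 1.
C eats G → level 2.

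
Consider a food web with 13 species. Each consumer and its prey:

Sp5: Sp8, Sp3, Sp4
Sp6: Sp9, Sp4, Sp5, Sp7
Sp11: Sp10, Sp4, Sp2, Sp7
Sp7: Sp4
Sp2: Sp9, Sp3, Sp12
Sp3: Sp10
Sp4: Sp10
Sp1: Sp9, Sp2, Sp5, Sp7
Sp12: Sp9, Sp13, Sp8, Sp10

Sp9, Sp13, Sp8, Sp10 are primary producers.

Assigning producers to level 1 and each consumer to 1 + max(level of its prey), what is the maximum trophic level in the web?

4

Producers (level 1): Sp9, Sp13, Sp8, Sp10.
Sp10 → Sp3 → Sp5 → Sp1 gives Sp1 level 4.
No species has a prey at level 4, so no species reaches level 5.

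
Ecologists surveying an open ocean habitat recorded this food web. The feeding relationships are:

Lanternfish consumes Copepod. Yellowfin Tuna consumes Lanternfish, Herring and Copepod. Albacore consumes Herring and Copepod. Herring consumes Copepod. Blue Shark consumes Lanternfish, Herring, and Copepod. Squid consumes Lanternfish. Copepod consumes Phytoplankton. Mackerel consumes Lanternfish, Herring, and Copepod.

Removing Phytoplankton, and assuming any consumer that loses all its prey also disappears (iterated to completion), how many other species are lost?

Remove Phytoplankton.
Round 1: Copepod (all prey gone) → extinct.
Round 2: Herring (all prey gone), Lanternfish (all prey gone) → extinct.
Round 3: Blue Shark (all prey gone), Albacore (all prey gone), Squid (all prey gone), Mackerel (all prey gone), Yellowfin Tuna (all prey gone) → extinct.
No further losses. Total secondary extinctions: 8.

8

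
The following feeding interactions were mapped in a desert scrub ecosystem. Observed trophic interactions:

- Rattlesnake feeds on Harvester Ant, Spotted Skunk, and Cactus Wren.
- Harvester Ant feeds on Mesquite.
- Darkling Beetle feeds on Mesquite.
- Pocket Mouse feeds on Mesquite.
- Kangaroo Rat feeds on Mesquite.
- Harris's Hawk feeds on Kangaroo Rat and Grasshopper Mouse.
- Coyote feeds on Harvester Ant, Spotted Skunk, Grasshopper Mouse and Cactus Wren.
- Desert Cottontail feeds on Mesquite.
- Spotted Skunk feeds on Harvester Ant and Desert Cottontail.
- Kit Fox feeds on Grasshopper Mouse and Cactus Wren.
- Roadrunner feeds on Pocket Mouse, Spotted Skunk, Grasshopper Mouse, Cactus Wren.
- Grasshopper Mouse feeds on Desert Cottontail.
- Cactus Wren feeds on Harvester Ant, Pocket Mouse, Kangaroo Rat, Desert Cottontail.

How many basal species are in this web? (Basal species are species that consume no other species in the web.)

Basal species (no prey listed): Mesquite.
Count: 1.

1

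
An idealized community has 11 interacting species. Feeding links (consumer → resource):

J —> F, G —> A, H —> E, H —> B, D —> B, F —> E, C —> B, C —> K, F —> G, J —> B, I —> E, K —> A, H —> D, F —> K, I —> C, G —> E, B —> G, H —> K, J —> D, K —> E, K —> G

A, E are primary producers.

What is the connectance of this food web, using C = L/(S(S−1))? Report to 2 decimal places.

The web has S = 11 species and L = 21 feeding links.
C = L / (S(S−1)) = 21 / 110 = 0.1909 ≈ 0.19.

C = 0.19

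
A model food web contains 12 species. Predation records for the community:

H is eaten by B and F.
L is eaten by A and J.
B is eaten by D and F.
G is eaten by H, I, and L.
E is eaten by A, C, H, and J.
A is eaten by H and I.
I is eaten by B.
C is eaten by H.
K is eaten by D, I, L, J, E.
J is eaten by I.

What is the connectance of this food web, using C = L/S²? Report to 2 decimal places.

C = 0.16

The web has S = 12 species and L = 23 feeding links.
C = L / S² = 23 / 144 = 0.1597 ≈ 0.16.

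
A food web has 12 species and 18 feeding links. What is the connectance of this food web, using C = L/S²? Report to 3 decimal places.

The web has S = 12 species and L = 18 feeding links.
C = L / S² = 18 / 144 = 0.1250 ≈ 0.125.

C = 0.125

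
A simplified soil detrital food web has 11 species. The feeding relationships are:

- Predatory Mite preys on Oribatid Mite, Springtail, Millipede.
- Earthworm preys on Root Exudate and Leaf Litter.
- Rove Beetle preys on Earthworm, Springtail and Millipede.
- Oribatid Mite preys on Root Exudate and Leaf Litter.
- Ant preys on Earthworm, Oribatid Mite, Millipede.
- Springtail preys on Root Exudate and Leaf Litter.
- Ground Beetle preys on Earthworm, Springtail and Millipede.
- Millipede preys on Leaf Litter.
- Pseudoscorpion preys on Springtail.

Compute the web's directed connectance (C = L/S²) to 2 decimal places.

C = 0.17

The web has S = 11 species and L = 20 feeding links.
C = L / S² = 20 / 121 = 0.1653 ≈ 0.17.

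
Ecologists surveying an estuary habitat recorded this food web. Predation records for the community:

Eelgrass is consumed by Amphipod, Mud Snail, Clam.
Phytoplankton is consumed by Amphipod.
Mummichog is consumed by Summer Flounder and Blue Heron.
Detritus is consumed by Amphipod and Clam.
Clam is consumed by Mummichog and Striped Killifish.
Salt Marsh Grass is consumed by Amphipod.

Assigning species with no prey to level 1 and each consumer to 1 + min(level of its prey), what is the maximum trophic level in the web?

Basal resources (level 1): Eelgrass, Phytoplankton, Detritus, Salt Marsh Grass.
Following each consumer down to its lowest-level prey: Eelgrass → Clam → Mummichog → Summer Flounder (levels 1 through 4).
All prey of Summer Flounder (Mummichog 3) are at level 3 or above, so Summer Flounder is at level 1 + 3 = 4.
Every consumer has at least one prey at level 3 or below, so none exceeds level 4.

4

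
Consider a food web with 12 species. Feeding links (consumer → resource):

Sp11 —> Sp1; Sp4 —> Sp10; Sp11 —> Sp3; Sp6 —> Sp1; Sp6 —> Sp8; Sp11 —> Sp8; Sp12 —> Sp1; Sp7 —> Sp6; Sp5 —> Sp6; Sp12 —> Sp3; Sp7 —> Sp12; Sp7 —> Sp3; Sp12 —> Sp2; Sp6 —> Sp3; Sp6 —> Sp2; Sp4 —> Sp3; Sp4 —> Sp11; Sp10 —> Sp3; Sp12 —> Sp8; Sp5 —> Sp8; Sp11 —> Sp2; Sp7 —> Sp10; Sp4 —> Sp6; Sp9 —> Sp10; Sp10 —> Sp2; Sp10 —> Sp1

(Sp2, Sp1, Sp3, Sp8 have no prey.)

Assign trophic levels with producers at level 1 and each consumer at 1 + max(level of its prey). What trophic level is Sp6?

Sp2 is a producer → level 1.
Sp6 eats Sp2 (level 1); other prey at levels: Sp1 1, Sp3 1, Sp8 1 → level 2.

Trophic level 2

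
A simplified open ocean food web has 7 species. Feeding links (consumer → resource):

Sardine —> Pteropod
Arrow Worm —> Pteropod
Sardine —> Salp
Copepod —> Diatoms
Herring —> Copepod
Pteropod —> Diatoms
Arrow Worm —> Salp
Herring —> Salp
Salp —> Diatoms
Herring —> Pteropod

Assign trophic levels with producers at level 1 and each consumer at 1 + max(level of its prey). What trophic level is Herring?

Trophic level 3

Diatoms is a producer → level 1.
Pteropod eats Diatoms → level 2.
Herring eats Pteropod (level 2); other prey at levels: Salp 2, Copepod 2 → level 3.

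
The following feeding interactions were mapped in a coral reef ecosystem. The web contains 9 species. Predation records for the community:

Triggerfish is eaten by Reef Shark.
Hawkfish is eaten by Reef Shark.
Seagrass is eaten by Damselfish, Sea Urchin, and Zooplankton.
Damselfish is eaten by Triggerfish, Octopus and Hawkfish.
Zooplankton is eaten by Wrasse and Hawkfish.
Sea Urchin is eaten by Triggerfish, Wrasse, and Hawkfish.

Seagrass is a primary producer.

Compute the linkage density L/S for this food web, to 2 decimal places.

There are L = 13 links among S = 9 species.
L/S = 13/9 = 1.4444 ≈ 1.44.

L/S = 1.44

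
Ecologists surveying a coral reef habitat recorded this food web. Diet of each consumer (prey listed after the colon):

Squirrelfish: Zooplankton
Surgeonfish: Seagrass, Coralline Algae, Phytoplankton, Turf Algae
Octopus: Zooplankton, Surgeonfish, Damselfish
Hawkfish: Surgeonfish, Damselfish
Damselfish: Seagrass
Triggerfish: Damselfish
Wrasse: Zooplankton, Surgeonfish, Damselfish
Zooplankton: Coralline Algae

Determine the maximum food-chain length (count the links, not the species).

2 links

One longest chain: Coralline Algae → Zooplankton → Squirrelfish.
It has 3 species and 2 links.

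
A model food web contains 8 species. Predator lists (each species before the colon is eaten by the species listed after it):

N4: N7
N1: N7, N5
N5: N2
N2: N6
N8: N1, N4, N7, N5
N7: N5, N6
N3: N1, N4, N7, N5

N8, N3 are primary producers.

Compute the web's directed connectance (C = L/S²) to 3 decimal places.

The web has S = 8 species and L = 15 feeding links.
C = L / S² = 15 / 64 = 0.2344 ≈ 0.234.

C = 0.234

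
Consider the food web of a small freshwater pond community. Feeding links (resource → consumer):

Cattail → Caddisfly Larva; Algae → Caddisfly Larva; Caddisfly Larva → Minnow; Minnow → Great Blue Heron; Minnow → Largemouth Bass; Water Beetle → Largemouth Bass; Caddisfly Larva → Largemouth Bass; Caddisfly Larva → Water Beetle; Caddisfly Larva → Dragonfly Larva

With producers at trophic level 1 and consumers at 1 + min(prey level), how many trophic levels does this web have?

Producers (level 1): Algae, Cattail.
Following each consumer down to its lowest-level prey: Algae → Caddisfly Larva → Minnow → Great Blue Heron (levels 1 through 4).
All prey of Great Blue Heron (Minnow 3) are at level 3 or above, so Great Blue Heron is at level 1 + 3 = 4.
Every consumer has at least one prey at level 3 or below, so none exceeds level 4.

4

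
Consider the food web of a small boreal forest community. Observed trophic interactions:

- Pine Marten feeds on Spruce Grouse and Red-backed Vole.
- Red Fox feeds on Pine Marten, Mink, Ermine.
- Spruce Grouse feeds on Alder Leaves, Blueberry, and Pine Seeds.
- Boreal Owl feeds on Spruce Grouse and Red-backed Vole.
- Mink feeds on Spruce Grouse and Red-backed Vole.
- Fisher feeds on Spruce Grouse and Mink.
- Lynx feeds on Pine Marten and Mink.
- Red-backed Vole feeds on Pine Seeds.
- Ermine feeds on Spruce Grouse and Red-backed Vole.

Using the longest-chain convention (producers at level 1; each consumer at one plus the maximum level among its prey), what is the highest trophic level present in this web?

4

Producers (level 1): Blueberry, Pine Seeds, Alder Leaves.
Blueberry → Spruce Grouse → Pine Marten → Lynx gives Lynx level 4.
No species has a prey at level 4, so no species reaches level 5.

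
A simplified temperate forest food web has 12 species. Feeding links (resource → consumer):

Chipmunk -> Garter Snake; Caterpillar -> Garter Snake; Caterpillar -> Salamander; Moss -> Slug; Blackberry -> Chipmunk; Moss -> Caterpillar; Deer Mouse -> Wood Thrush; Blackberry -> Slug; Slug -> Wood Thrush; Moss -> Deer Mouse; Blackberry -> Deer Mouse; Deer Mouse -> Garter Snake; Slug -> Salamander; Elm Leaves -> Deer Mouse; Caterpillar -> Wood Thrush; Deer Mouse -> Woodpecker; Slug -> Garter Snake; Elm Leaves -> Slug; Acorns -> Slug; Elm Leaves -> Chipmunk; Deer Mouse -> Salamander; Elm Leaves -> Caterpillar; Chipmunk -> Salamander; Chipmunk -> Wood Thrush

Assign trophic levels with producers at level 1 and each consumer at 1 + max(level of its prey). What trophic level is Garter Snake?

Elm Leaves is a producer → level 1.
Chipmunk eats Elm Leaves (level 1); other prey at levels: Blackberry 1 → level 2.
Garter Snake eats Chipmunk (level 2); other prey at levels: Deer Mouse 2, Slug 2, Caterpillar 2 → level 3.

Trophic level 3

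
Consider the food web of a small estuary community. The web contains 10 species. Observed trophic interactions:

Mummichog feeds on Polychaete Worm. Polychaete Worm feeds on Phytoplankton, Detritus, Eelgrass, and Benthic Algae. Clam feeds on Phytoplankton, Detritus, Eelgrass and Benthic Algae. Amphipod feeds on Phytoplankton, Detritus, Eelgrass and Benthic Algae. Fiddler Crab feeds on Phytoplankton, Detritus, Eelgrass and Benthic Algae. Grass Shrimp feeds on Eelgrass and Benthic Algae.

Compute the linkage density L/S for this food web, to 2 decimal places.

There are L = 19 links among S = 10 species.
L/S = 19/10 = 1.9000 ≈ 1.90.

L/S = 1.90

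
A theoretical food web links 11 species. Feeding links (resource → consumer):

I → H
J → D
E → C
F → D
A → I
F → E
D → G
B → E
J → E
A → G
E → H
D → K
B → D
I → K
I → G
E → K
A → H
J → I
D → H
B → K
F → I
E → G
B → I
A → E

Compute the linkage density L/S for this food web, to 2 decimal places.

There are L = 24 links among S = 11 species.
L/S = 24/11 = 2.1818 ≈ 2.18.

L/S = 2.18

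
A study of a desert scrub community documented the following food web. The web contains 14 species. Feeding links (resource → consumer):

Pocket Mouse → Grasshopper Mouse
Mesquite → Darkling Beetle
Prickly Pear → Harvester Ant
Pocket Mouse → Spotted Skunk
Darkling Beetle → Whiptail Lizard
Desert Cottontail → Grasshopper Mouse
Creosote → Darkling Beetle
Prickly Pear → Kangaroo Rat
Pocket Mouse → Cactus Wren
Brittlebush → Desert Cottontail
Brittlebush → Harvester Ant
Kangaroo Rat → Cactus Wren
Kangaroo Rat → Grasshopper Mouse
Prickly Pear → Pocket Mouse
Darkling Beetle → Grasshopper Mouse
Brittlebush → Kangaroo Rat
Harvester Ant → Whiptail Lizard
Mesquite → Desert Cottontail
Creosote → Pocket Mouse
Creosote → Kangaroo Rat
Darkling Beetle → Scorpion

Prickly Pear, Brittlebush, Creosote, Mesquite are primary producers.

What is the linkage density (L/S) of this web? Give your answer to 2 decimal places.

There are L = 21 links among S = 14 species.
L/S = 21/14 = 1.5000 ≈ 1.50.

L/S = 1.50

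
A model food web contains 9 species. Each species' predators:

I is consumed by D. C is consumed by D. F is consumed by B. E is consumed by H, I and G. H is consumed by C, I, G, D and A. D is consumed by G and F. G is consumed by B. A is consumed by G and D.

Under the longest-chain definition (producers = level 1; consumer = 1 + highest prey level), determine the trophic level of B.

Trophic level 6

E is a producer → level 1.
H eats E → level 2.
C eats H → level 3.
D eats C (level 3); other prey at levels: H 2, A 3, I 3 → level 4.
F eats D → level 5.
B eats F (level 5); other prey at levels: G 5 → level 6.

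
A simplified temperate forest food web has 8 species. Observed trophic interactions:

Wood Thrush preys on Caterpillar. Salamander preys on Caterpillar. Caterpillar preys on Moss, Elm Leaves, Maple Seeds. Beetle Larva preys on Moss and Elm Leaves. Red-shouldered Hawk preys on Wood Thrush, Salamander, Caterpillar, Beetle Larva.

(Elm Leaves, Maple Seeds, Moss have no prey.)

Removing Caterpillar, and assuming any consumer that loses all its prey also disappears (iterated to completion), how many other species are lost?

Remove Caterpillar.
Round 1: Wood Thrush (all prey gone), Salamander (all prey gone) → extinct.
No further losses. Total secondary extinctions: 2.

2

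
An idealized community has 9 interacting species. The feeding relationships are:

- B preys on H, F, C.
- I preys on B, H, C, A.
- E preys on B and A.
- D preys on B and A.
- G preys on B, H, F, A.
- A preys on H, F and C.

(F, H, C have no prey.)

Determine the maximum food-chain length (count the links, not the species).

2 links

One longest chain: F → A → G.
It has 3 species and 2 links.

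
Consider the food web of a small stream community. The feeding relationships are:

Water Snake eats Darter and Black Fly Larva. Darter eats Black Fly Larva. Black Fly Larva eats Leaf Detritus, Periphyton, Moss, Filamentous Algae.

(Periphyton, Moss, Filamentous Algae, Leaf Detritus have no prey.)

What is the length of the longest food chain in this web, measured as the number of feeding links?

One longest chain: Periphyton → Black Fly Larva → Darter → Water Snake.
It has 4 species and 3 links.

3 links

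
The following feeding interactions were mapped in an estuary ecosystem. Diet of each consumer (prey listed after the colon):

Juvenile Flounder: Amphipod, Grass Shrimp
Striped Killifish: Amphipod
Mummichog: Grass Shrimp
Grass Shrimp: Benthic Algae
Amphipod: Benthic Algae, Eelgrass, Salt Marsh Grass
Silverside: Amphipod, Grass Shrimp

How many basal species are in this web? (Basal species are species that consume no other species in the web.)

Basal species (no prey listed): Benthic Algae, Eelgrass, Salt Marsh Grass.
Count: 3.

3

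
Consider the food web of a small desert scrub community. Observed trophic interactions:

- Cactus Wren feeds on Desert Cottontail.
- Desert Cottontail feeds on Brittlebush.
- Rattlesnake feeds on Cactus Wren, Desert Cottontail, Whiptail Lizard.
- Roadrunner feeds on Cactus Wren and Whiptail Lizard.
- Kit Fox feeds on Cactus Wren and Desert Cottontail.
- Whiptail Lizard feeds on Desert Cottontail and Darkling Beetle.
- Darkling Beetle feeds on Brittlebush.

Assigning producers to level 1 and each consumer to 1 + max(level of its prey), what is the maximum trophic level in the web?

4

Producers (level 1): Brittlebush.
Brittlebush → Desert Cottontail → Cactus Wren → Kit Fox gives Kit Fox level 4.
No species has a prey at level 4, so no species reaches level 5.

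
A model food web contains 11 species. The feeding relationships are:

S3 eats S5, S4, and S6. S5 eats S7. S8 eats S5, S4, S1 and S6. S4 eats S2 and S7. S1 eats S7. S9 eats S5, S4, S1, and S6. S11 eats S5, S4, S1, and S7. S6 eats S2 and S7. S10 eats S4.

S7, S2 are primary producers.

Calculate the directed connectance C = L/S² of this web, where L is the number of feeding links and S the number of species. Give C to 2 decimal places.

The web has S = 11 species and L = 22 feeding links.
C = L / S² = 22 / 121 = 0.1818 ≈ 0.18.

C = 0.18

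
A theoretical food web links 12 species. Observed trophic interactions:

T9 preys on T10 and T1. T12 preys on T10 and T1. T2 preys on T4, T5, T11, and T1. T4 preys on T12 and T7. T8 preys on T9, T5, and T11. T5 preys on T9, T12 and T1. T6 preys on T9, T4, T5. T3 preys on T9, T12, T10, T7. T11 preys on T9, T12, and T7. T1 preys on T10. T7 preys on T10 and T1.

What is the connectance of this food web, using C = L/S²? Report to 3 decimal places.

The web has S = 12 species and L = 29 feeding links.
C = L / S² = 29 / 144 = 0.2014 ≈ 0.201.

C = 0.201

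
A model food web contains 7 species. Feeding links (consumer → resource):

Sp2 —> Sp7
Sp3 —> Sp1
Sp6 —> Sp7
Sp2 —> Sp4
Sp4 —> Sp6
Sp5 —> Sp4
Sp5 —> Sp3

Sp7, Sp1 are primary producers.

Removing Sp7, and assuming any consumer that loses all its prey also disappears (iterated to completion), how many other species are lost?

Remove Sp7.
Round 1: Sp6 (all prey gone) → extinct.
Round 2: Sp4 (all prey gone) → extinct.
Round 3: Sp2 (all prey gone) → extinct.
No further losses. Total secondary extinctions: 3.

3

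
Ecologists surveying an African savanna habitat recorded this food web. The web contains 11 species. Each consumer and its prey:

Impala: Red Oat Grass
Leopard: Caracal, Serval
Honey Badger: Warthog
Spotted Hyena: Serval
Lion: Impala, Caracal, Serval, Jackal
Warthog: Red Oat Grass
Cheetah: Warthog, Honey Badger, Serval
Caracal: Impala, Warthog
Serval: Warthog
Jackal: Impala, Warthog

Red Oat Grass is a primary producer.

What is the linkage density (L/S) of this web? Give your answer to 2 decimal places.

L/S = 1.64

There are L = 18 links among S = 11 species.
L/S = 18/11 = 1.6364 ≈ 1.64.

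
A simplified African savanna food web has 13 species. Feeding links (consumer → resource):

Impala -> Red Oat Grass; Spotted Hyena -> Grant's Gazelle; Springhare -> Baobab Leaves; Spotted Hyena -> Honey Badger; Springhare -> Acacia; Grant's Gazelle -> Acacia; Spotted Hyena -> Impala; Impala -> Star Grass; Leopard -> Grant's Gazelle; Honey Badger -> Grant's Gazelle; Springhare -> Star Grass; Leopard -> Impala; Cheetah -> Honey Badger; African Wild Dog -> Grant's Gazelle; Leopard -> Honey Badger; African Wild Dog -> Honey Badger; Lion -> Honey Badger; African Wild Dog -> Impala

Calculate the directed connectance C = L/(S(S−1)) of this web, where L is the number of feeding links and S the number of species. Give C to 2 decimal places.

C = 0.12

The web has S = 13 species and L = 18 feeding links.
C = L / (S(S−1)) = 18 / 156 = 0.1154 ≈ 0.12.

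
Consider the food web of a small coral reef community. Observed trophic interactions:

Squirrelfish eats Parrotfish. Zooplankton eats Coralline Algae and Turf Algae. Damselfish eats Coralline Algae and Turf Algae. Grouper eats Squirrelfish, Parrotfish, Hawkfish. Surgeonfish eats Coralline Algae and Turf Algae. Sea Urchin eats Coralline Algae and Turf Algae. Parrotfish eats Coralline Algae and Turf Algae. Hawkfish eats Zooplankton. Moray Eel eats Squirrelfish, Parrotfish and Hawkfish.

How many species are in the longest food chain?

4 species

One longest chain: Coralline Algae → Zooplankton → Hawkfish → Moray Eel.
It has 4 species and 3 links.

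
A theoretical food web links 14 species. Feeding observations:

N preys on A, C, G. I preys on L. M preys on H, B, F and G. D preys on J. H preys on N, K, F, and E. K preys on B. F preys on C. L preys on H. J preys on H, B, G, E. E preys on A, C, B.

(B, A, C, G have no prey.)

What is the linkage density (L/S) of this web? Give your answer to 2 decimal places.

L/S = 1.64

There are L = 23 links among S = 14 species.
L/S = 23/14 = 1.6429 ≈ 1.64.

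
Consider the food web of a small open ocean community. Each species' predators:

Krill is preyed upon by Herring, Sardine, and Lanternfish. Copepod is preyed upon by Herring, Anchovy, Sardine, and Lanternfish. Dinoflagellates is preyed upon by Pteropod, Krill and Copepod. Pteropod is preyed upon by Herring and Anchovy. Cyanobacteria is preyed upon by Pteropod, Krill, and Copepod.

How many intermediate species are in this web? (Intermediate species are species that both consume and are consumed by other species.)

3

Intermediate species (has both prey and predators): Krill, Copepod, Pteropod.
Count: 3.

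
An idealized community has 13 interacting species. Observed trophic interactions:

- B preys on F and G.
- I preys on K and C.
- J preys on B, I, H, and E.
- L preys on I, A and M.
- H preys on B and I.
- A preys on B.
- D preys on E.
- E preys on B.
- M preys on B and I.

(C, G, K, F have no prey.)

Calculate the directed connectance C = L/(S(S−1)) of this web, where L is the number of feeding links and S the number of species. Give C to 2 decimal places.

The web has S = 13 species and L = 18 feeding links.
C = L / (S(S−1)) = 18 / 156 = 0.1154 ≈ 0.12.

C = 0.12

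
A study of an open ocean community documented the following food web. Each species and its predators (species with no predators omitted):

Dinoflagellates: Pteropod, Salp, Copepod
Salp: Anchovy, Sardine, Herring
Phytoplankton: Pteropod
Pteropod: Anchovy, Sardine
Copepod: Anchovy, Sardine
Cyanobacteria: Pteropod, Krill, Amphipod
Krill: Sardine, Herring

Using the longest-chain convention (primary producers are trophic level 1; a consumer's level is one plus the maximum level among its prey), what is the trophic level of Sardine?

Dinoflagellates is a producer → level 1.
Pteropod eats Dinoflagellates (level 1); other prey at levels: Phytoplankton 1, Cyanobacteria 1 → level 2.
Sardine eats Pteropod (level 2); other prey at levels: Krill 2, Salp 2, Copepod 2 → level 3.

Trophic level 3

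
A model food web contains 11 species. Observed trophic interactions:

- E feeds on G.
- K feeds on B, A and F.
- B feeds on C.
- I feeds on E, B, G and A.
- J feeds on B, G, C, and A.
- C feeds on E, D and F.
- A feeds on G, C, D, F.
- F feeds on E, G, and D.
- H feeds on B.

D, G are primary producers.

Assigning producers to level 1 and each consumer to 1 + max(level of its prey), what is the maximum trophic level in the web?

6

Producers (level 1): D, G.
G → E → F → C → A → K gives K level 6.
No species has a prey at level 6, so no species reaches level 7.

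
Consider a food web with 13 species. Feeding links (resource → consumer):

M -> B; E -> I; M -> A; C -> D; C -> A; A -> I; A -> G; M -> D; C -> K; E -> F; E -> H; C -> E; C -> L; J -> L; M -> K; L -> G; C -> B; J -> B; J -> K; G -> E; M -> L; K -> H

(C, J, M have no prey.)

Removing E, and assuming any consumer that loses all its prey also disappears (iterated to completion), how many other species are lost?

Remove E.
Round 1: F (all prey gone) → extinct.
No further losses. Total secondary extinctions: 1.

1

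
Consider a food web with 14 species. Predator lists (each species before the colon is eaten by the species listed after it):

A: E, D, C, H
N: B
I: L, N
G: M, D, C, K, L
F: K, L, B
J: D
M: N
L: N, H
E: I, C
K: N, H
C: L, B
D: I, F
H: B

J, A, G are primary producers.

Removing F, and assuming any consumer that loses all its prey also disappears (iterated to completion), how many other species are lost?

0

Remove F.
Every predator of it retains at least one other prey: K still has G; L still has G, I, C; B still has C, N, H.
No consumer loses all prey, so no secondary extinctions occur.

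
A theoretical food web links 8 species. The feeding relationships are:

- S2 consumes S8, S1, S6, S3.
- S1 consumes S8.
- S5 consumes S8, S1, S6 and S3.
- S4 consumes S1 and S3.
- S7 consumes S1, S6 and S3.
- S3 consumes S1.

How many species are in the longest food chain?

4 species

One longest chain: S8 → S1 → S3 → S4.
It has 4 species and 3 links.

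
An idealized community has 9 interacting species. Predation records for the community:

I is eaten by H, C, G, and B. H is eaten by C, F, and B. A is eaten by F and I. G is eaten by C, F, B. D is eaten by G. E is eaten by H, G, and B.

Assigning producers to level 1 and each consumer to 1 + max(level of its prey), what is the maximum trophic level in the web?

4

Producers (level 1): D, A, E.
A → I → G → C gives C level 4.
No species has a prey at level 4, so no species reaches level 5.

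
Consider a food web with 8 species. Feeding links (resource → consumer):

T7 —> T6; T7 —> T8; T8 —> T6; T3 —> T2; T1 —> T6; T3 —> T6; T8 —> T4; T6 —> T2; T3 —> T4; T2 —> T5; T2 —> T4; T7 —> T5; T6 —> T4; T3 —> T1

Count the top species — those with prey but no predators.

2

Top species (has prey, but nothing eats it): T5, T4.
Count: 2.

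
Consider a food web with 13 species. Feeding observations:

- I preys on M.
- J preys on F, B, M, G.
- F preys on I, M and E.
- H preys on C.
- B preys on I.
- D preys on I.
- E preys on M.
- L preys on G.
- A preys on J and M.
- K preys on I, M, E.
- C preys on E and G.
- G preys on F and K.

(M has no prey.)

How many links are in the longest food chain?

5 links

One longest chain: M → I → K → G → C → H.
It has 6 species and 5 links.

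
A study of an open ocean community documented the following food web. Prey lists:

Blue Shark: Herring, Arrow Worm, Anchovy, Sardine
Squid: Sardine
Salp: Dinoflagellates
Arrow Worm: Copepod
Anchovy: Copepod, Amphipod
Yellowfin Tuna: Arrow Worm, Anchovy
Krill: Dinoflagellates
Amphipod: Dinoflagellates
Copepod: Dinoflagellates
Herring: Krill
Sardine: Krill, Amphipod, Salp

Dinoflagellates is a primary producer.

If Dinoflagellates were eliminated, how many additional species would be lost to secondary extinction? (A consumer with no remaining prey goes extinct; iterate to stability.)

Remove Dinoflagellates.
Round 1: Copepod (all prey gone), Krill (all prey gone), Amphipod (all prey gone), Salp (all prey gone) → extinct.
Round 2: Herring (all prey gone), Arrow Worm (all prey gone), Anchovy (all prey gone), Sardine (all prey gone) → extinct.
Round 3: Blue Shark (all prey gone), Squid (all prey gone), Yellowfin Tuna (all prey gone) → extinct.
No further losses. Total secondary extinctions: 11.

11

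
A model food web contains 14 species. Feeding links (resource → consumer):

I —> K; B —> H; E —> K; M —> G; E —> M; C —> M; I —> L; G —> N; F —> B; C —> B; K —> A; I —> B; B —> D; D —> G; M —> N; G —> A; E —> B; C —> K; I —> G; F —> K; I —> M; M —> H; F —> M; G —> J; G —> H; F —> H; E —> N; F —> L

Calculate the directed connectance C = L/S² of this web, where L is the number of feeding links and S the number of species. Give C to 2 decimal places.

C = 0.14

The web has S = 14 species and L = 28 feeding links.
C = L / S² = 28 / 196 = 0.1429 ≈ 0.14.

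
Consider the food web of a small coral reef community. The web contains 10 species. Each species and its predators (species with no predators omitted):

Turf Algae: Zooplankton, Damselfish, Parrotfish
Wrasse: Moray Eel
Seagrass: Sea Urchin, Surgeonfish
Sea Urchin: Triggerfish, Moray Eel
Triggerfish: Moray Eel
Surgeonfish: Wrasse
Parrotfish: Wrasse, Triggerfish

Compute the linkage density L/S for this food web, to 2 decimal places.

There are L = 12 links among S = 10 species.
L/S = 12/10 = 1.2000 ≈ 1.20.

L/S = 1.20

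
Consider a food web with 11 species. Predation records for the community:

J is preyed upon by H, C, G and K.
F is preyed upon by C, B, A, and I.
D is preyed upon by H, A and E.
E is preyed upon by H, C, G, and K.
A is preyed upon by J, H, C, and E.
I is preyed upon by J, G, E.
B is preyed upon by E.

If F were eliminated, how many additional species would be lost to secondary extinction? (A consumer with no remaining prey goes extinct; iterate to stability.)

Remove F.
Round 1: B (all prey gone), I (all prey gone) → extinct.
No further losses. Total secondary extinctions: 2.

2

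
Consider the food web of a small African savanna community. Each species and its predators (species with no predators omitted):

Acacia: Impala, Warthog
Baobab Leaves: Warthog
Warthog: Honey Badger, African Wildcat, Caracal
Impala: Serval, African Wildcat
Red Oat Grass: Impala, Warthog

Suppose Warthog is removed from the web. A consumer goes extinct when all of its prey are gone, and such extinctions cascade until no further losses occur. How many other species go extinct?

Remove Warthog.
Round 1: Honey Badger (all prey gone), Caracal (all prey gone) → extinct.
No further losses. Total secondary extinctions: 2.

2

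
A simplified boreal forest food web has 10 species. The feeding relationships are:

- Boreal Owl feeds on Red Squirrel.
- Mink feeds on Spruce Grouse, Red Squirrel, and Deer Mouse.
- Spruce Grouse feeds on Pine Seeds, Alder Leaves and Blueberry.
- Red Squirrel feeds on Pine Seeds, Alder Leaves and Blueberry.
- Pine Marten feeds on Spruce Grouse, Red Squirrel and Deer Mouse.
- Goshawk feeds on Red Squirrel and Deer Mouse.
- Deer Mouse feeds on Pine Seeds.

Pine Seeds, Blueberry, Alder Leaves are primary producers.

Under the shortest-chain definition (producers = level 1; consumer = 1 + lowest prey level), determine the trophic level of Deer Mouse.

Trophic level 2

Pine Seeds is a producer → level 1.
Deer Mouse eats Pine Seeds → level 2.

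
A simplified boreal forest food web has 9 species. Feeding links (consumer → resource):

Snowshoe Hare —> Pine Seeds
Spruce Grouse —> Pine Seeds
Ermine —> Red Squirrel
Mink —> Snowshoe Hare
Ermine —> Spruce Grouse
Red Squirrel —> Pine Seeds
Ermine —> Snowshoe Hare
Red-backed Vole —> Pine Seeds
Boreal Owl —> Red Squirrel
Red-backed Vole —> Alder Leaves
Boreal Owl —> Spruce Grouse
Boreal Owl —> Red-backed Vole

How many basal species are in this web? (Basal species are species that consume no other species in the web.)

2

Basal species (no prey listed): Pine Seeds, Alder Leaves.
Count: 2.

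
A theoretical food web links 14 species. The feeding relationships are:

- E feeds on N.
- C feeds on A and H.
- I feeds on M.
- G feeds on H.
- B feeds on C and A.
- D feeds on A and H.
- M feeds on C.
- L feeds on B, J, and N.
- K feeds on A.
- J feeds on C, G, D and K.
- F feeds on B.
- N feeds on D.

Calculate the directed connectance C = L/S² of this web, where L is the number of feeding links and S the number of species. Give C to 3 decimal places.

The web has S = 14 species and L = 20 feeding links.
C = L / S² = 20 / 196 = 0.1020 ≈ 0.102.

C = 0.102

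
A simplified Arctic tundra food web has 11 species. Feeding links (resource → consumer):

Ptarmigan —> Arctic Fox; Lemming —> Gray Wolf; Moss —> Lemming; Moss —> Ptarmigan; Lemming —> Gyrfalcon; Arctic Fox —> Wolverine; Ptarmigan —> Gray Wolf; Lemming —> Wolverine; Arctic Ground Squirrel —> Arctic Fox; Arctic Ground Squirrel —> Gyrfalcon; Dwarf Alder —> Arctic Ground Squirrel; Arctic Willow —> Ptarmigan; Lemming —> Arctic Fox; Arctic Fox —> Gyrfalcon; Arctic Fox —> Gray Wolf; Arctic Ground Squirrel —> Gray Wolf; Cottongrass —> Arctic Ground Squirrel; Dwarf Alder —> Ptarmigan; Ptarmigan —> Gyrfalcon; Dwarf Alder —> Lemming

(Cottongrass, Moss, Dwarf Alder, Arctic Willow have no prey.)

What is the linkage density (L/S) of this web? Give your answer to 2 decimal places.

There are L = 20 links among S = 11 species.
L/S = 20/11 = 1.8182 ≈ 1.82.

L/S = 1.82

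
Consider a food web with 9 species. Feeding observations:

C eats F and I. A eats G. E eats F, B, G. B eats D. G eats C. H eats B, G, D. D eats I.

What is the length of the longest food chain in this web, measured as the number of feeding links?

3 links

One longest chain: F → C → G → A.
It has 4 species and 3 links.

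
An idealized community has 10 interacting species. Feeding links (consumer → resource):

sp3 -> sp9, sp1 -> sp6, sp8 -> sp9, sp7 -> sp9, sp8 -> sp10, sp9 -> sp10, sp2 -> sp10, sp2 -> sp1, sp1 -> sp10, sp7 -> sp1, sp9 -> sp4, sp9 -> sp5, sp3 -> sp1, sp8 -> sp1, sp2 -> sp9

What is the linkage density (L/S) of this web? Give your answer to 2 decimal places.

L/S = 1.50

There are L = 15 links among S = 10 species.
L/S = 15/10 = 1.5000 ≈ 1.50.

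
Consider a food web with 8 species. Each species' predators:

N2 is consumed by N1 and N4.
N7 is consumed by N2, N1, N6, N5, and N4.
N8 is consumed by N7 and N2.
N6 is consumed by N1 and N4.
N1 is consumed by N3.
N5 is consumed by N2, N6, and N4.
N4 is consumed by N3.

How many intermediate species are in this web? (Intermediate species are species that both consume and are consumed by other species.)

6

Intermediate species (has both prey and predators): N7, N5, N2, N6, N1, N4.
Count: 6.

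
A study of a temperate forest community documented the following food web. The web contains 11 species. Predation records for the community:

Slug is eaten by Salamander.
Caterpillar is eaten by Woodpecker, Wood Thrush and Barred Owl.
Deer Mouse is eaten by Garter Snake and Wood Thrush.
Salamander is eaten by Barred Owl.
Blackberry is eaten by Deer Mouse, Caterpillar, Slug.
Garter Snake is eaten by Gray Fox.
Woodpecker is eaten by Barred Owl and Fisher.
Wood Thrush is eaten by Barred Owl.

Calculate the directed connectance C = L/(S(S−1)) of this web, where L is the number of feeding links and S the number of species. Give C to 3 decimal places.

C = 0.127

The web has S = 11 species and L = 14 feeding links.
C = L / (S(S−1)) = 14 / 110 = 0.1273 ≈ 0.127.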